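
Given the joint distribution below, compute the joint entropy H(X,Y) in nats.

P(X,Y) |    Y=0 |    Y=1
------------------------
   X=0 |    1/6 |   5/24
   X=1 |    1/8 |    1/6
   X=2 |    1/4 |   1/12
1.7376 nats

Joint entropy is H(X,Y) = -Σ_{x,y} p(x,y) log p(x,y).

Summing over all non-zero entries:
H(X,Y) = -[1/6·log_e(1/6) + 5/24·log_e(5/24) + 1/8·log_e(1/8) + 1/6·log_e(1/6) + 1/4·log_e(1/4) + 1/12·log_e(1/12)]
H(X,Y) = 1.7376 nats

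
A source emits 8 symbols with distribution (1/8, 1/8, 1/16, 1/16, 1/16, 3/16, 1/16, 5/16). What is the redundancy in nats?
0.1891 nats

Redundancy measures how far a source is from maximum entropy:
R = H_max - H(X)

Maximum entropy for 8 symbols: H_max = log_e(8) = 2.0794 nats
Actual entropy: H(X) = 1.8904 nats
Redundancy: R = 2.0794 - 1.8904 = 0.1891 nats

This redundancy represents potential for compression: the source could be compressed by 0.1891 nats per symbol.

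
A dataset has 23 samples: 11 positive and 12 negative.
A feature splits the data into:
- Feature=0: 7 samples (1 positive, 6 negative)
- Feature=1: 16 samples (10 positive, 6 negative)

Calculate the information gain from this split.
0.1546 bits

Information Gain = H(Y) - H(Y|Feature)

Before split:
P(positive) = 11/23 = 0.4783
H(Y) = 0.9986 bits

After split:
Feature=0: H = 0.5917 bits (weight = 7/23)
Feature=1: H = 0.9544 bits (weight = 16/23)
H(Y|Feature) = (7/23)×0.5917 + (16/23)×0.9544 = 0.8440 bits

Information Gain = 0.9986 - 0.8440 = 0.1546 bits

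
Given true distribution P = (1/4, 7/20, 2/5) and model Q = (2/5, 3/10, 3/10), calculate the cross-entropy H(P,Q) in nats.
1.1321 nats

Cross-entropy: H(P,Q) = -Σ p(x) log q(x)

Alternatively: H(P,Q) = H(P) + D_KL(P||Q)
H(P) = 1.0805 nats
D_KL(P||Q) = 0.0515 nats

H(P,Q) = 1.0805 + 0.0515 = 1.1321 nats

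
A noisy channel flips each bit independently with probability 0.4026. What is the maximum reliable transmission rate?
0.0275 bits

For a binary symmetric channel (BSC) with error probability p:
Capacity C = 1 - H(p) bits per symbol

where H(p) = -p log₂(p) - (1-p) log₂(1-p) is the binary entropy function.

H(0.4026) = 0.9725 bits
C = 1 - 0.9725 = 0.0275 bits per symbol

This means we can reliably transmit up to 0.0275 bits of information per channel use.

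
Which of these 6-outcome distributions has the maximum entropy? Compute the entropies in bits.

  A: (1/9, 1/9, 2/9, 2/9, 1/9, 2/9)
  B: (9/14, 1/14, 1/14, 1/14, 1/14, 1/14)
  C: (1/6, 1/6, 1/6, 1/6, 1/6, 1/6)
C

For a discrete distribution over n outcomes, entropy is maximized by the uniform distribution.

Computing entropies:
H(A) = 2.5033 bits
H(B) = 1.7695 bits
H(C) = 2.5850 bits

The uniform distribution (where all probabilities equal 1/6) achieves the maximum entropy of log_2(6) = 2.5850 bits.

Distribution C has the highest entropy.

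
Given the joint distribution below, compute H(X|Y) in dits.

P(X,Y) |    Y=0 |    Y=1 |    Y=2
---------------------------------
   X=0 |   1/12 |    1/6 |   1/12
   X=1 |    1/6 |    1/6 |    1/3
0.2600 dits

Using the chain rule: H(X|Y) = H(X,Y) - H(Y)

First, compute H(X,Y) = 0.7280 dits

Marginal P(Y) = (1/4, 1/3, 5/12)
H(Y) = 0.4680 dits

H(X|Y) = H(X,Y) - H(Y) = 0.7280 - 0.4680 = 0.2600 dits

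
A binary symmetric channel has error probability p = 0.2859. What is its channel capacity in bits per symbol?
0.1366 bits

For a binary symmetric channel (BSC) with error probability p:
Capacity C = 1 - H(p) bits per symbol

where H(p) = -p log₂(p) - (1-p) log₂(1-p) is the binary entropy function.

H(0.2859) = 0.8634 bits
C = 1 - 0.8634 = 0.1366 bits per symbol

This means we can reliably transmit up to 0.1366 bits of information per channel use.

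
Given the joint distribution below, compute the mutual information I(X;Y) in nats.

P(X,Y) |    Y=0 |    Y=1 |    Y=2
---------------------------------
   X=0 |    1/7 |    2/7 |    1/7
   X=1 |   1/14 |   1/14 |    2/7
0.0950 nats

Mutual information: I(X;Y) = H(X) + H(Y) - H(X,Y)

Marginals:
P(X) = (4/7, 3/7), H(X) = 0.6829 nats
P(Y) = (3/14, 5/14, 3/7), H(Y) = 1.0609 nats

Joint entropy: H(X,Y) = 1.6488 nats

I(X;Y) = 0.6829 + 1.0609 - 1.6488 = 0.0950 nats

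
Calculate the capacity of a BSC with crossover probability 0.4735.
0.0020 bits

For a binary symmetric channel (BSC) with error probability p:
Capacity C = 1 - H(p) bits per symbol

where H(p) = -p log₂(p) - (1-p) log₂(1-p) is the binary entropy function.

H(0.4735) = 0.9980 bits
C = 1 - 0.9980 = 0.0020 bits per symbol

This means we can reliably transmit up to 0.0020 bits of information per channel use.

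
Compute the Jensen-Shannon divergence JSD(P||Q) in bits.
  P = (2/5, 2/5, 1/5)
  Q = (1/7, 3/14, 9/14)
0.1546 bits

Jensen-Shannon divergence is:
JSD(P||Q) = 0.5 × D_KL(P||M) + 0.5 × D_KL(Q||M)
where M = 0.5 × (P + Q) is the mixture distribution.

M = 0.5 × (2/5, 2/5, 1/5) + 0.5 × (1/7, 3/14, 9/14) = (0.271429, 0.307143, 0.421429)

D_KL(P||M) = 0.1611 bits
D_KL(Q||M) = 0.1481 bits

JSD(P||Q) = 0.5 × 0.1611 + 0.5 × 0.1481 = 0.1546 bits

Unlike KL divergence, JSD is symmetric and bounded: 0 ≤ JSD ≤ log(2).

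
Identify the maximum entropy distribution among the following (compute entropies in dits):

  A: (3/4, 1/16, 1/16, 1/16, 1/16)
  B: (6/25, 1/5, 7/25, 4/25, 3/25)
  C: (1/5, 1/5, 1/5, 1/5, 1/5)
C

For a discrete distribution over n outcomes, entropy is maximized by the uniform distribution.

Computing entropies:
H(A) = 0.3947 dits
H(B) = 0.6812 dits
H(C) = 0.6990 dits

The uniform distribution (where all probabilities equal 1/5) achieves the maximum entropy of log_10(5) = 0.6990 dits.

Distribution C has the highest entropy.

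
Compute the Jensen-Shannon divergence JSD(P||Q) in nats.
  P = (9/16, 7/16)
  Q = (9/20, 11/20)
0.0063 nats

Jensen-Shannon divergence is:
JSD(P||Q) = 0.5 × D_KL(P||M) + 0.5 × D_KL(Q||M)
where M = 0.5 × (P + Q) is the mixture distribution.

M = 0.5 × (9/16, 7/16) + 0.5 × (9/20, 11/20) = (0.50625, 0.49375)

D_KL(P||M) = 0.0063 nats
D_KL(Q||M) = 0.0063 nats

JSD(P||Q) = 0.5 × 0.0063 + 0.5 × 0.0063 = 0.0063 nats

Unlike KL divergence, JSD is symmetric and bounded: 0 ≤ JSD ≤ log(2).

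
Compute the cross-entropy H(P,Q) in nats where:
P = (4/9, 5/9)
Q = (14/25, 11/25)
0.7138 nats

Cross-entropy: H(P,Q) = -Σ p(x) log q(x)

Alternatively: H(P,Q) = H(P) + D_KL(P||Q)
H(P) = 0.6870 nats
D_KL(P||Q) = 0.0268 nats

H(P,Q) = 0.6870 + 0.0268 = 0.7138 nats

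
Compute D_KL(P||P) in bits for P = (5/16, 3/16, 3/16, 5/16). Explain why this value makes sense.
0.0000 bits

KL divergence satisfies the Gibbs inequality: D_KL(P||Q) ≥ 0 for all distributions P, Q.

D_KL(P||Q) = Σ p(x) log(p(x)/q(x))
Each term is p(x) × log_2(p(x)/p(x)) = p(x) × log_2(1) = 0, so the sum is 0.
D_KL(P||Q) = 0.0000 bits

When P = Q, the KL divergence is exactly 0, as there is no 'divergence' between identical distributions.

This non-negativity is a fundamental property: relative entropy cannot be negative because it measures how different Q is from P.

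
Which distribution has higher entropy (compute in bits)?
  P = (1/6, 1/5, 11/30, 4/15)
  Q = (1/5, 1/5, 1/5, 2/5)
P

Computing entropies in bits:
H(P) = 1.9345
H(Q) = 1.9219

Distribution P has higher entropy.

Intuition: The distribution closer to uniform (more spread out) has higher entropy.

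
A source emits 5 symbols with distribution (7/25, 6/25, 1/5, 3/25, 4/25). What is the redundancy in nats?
0.0410 nats

Redundancy measures how far a source is from maximum entropy:
R = H_max - H(X)

Maximum entropy for 5 symbols: H_max = log_e(5) = 1.6094 nats
Actual entropy: H(X) = 1.5685 nats
Redundancy: R = 1.6094 - 1.5685 = 0.0410 nats

This redundancy represents potential for compression: the source could be compressed by 0.0410 nats per symbol.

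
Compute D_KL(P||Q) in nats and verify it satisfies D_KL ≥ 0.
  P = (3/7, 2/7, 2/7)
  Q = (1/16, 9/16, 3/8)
0.5539 nats

KL divergence satisfies the Gibbs inequality: D_KL(P||Q) ≥ 0 for all distributions P, Q.

D_KL(P||Q) = Σ p(x) log(p(x)/q(x))
Term by term:
  x=0: 3/7 × log_e[(3/7)/(1/16)] = 0.8251
  x=1: 2/7 × log_e[(2/7)/(9/16)] = -0.1935
  x=2: 2/7 × log_e[(2/7)/(3/8)] = -0.0777
D_KL(P||Q) = 0.5539 nats

D_KL(P||Q) = 0.5539 ≥ 0 ✓

This non-negativity is a fundamental property: relative entropy cannot be negative because it measures how different Q is from P.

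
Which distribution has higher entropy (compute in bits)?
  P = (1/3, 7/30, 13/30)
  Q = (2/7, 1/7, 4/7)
P

Computing entropies in bits:
H(P) = 1.5410
H(Q) = 1.3788

Distribution P has higher entropy.

Intuition: The distribution closer to uniform (more spread out) has higher entropy.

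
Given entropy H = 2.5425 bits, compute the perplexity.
5.8260

Perplexity is 2^H (or exp(H) for natural log).

H = 2.5425 bits
Perplexity = 2^2.5425 = 5.8260

Interpretation: The model's uncertainty is equivalent to choosing uniformly among 5.8 options.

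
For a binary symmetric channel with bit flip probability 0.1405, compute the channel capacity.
0.4145 bits

For a binary symmetric channel (BSC) with error probability p:
Capacity C = 1 - H(p) bits per symbol

where H(p) = -p log₂(p) - (1-p) log₂(1-p) is the binary entropy function.

H(0.1405) = 0.5855 bits
C = 1 - 0.5855 = 0.4145 bits per symbol

This means we can reliably transmit up to 0.4145 bits of information per channel use.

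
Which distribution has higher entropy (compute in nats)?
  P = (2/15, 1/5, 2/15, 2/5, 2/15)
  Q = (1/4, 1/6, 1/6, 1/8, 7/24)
Q

Computing entropies in nats:
H(P) = 1.4944
H(Q) = 1.5631

Distribution Q has higher entropy.

Intuition: The distribution closer to uniform (more spread out) has higher entropy.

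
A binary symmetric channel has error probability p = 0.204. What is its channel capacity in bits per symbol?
0.2701 bits

For a binary symmetric channel (BSC) with error probability p:
Capacity C = 1 - H(p) bits per symbol

where H(p) = -p log₂(p) - (1-p) log₂(1-p) is the binary entropy function.

H(0.204) = 0.7299 bits
C = 1 - 0.7299 = 0.2701 bits per symbol

This means we can reliably transmit up to 0.2701 bits of information per channel use.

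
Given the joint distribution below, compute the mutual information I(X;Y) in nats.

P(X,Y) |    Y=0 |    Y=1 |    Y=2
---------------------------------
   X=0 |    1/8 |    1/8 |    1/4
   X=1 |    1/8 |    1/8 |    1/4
0.0000 nats

Mutual information: I(X;Y) = H(X) + H(Y) - H(X,Y)

Marginals:
P(X) = (1/2, 1/2), H(X) = 0.6931 nats
P(Y) = (1/4, 1/4, 1/2), H(Y) = 1.0397 nats

Joint entropy: H(X,Y) = 1.7329 nats

I(X;Y) = 0.6931 + 1.0397 - 1.7329 = 0.0000 nats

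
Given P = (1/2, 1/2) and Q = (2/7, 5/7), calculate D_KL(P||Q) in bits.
0.1464 bits

KL divergence: D_KL(P||Q) = Σ p(x) log(p(x)/q(x))

Computing term by term:
  x=0: 1/2 × log_2[(1/2)/(2/7)] = 1/2 × 0.8074 = 0.4037
  x=1: 1/2 × log_2[(1/2)/(5/7)] = 1/2 × -0.5146 = -0.2573

D_KL(P||Q) = 0.1464 bits

Note: KL divergence is always non-negative and equals 0 iff P = Q.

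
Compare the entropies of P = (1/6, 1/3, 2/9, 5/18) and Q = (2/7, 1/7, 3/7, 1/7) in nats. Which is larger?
P

Computing entropies in nats:
H(P) = 1.3549
H(Q) = 1.2770

Distribution P has higher entropy.

Intuition: The distribution closer to uniform (more spread out) has higher entropy.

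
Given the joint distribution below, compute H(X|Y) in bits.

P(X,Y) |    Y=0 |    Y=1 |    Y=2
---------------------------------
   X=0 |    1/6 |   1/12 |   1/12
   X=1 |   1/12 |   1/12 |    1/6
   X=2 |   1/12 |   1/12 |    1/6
1.5304 bits

Using the chain rule: H(X|Y) = H(X,Y) - H(Y)

First, compute H(X,Y) = 3.0850 bits

Marginal P(Y) = (1/3, 1/4, 5/12)
H(Y) = 1.5546 bits

H(X|Y) = H(X,Y) - H(Y) = 3.0850 - 1.5546 = 1.5304 bits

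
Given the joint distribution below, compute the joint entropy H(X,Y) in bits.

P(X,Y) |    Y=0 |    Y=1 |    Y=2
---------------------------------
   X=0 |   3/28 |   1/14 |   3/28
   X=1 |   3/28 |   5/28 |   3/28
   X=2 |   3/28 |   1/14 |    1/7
3.1151 bits

Joint entropy is H(X,Y) = -Σ_{x,y} p(x,y) log p(x,y).

Summing over all non-zero entries:
H(X,Y) = -[3/28·log_2(3/28) + 1/14·log_2(1/14) + 3/28·log_2(3/28) + 3/28·log_2(3/28) + 5/28·log_2(5/28) + 3/28·log_2(3/28) + 3/28·log_2(3/28) + 1/14·log_2(1/14) + 1/7·log_2(1/7)]
H(X,Y) = 3.1151 bits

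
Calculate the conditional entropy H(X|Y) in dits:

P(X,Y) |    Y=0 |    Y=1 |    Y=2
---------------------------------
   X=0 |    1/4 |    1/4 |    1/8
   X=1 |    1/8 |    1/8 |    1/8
0.2826 dits

Using the chain rule: H(X|Y) = H(X,Y) - H(Y)

First, compute H(X,Y) = 0.7526 dits

Marginal P(Y) = (3/8, 3/8, 1/4)
H(Y) = 0.4700 dits

H(X|Y) = H(X,Y) - H(Y) = 0.7526 - 0.4700 = 0.2826 dits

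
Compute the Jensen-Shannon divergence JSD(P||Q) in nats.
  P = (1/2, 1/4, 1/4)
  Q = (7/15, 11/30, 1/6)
0.0100 nats

Jensen-Shannon divergence is:
JSD(P||Q) = 0.5 × D_KL(P||M) + 0.5 × D_KL(Q||M)
where M = 0.5 × (P + Q) is the mixture distribution.

M = 0.5 × (1/2, 1/4, 1/4) + 0.5 × (7/15, 11/30, 1/6) = (0.483333, 0.308333, 5/24)

D_KL(P||M) = 0.0101 nats
D_KL(Q||M) = 0.0100 nats

JSD(P||Q) = 0.5 × 0.0101 + 0.5 × 0.0100 = 0.0100 nats

Unlike KL divergence, JSD is symmetric and bounded: 0 ≤ JSD ≤ log(2).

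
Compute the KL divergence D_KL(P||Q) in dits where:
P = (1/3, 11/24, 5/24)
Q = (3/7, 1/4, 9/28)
0.0450 dits

KL divergence: D_KL(P||Q) = Σ p(x) log(p(x)/q(x))

Computing term by term:
  x=0: 1/3 × log_10[(1/3)/(3/7)] = 1/3 × -0.1091 = -0.0364
  x=1: 11/24 × log_10[(11/24)/(1/4)] = 11/24 × 0.2632 = 0.1207
  x=2: 5/24 × log_10[(5/24)/(9/28)] = 5/24 × -0.1883 = -0.0392

D_KL(P||Q) = 0.0450 dits

Note: KL divergence is always non-negative and equals 0 iff P = Q.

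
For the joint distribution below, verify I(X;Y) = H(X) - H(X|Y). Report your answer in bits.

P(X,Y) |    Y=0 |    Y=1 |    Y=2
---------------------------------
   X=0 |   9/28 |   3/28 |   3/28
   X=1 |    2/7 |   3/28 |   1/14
I(X;Y) = 0.0030 bits

Mutual information has multiple equivalent forms:
- I(X;Y) = H(X) - H(X|Y)
- I(X;Y) = H(Y) - H(Y|X)
- I(X;Y) = H(X) + H(Y) - H(X,Y)

Computing all quantities:
H(X) = 0.9963, H(Y) = 1.3571, H(X,Y) = 2.3504
H(X|Y) = 0.9933, H(Y|X) = 1.3541

Verification:
H(X) - H(X|Y) = 0.9963 - 0.9933 = 0.0030
H(Y) - H(Y|X) = 1.3571 - 1.3541 = 0.0030
H(X) + H(Y) - H(X,Y) = 0.9963 + 1.3571 - 2.3504 = 0.0030

All forms give I(X;Y) = 0.0030 bits. ✓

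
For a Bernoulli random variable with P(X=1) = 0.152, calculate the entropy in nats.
0.4262 nats

The binary entropy function is:
H(p) = -p log(p) - (1-p) log(1-p)

H(0.152) = -0.152 × log_e(0.152) - 0.848 × log_e(0.848)
H(0.152) = 0.4262 nats

Note: Binary entropy is maximized at p=0.5 (H=1 bit) and minimized at p=0 or p=1 (H=0).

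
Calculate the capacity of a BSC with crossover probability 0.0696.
0.6356 bits

For a binary symmetric channel (BSC) with error probability p:
Capacity C = 1 - H(p) bits per symbol

where H(p) = -p log₂(p) - (1-p) log₂(1-p) is the binary entropy function.

H(0.0696) = 0.3644 bits
C = 1 - 0.3644 = 0.6356 bits per symbol

This means we can reliably transmit up to 0.6356 bits of information per channel use.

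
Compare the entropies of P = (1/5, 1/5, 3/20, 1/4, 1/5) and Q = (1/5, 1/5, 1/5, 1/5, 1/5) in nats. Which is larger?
Q

Computing entropies in nats:
H(P) = 1.5968
H(Q) = 1.6094

Distribution Q has higher entropy.

Intuition: The distribution closer to uniform (more spread out) has higher entropy.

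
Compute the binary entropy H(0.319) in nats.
0.6261 nats

The binary entropy function is:
H(p) = -p log(p) - (1-p) log(1-p)

H(0.319) = -0.319 × log_e(0.319) - 0.681 × log_e(0.681)
H(0.319) = 0.6261 nats

Note: Binary entropy is maximized at p=0.5 (H=1 bit) and minimized at p=0 or p=1 (H=0).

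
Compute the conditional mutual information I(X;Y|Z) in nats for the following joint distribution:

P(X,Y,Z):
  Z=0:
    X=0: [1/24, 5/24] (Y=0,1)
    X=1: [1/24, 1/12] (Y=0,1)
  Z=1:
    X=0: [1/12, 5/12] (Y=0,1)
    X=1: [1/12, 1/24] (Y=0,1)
0.0640 nats

Conditional mutual information: I(X;Y|Z) = H(X|Z) + H(Y|Z) - H(X,Y|Z)

H(Z) = 0.6616
H(X,Z) = 1.2130 → H(X|Z) = 0.5514
H(Y,Z) = 1.2227 → H(Y|Z) = 0.5611
H(X,Y,Z) = 1.7101 → H(X,Y|Z) = 1.0485

I(X;Y|Z) = 0.5514 + 0.5611 - 1.0485 = 0.0640 nats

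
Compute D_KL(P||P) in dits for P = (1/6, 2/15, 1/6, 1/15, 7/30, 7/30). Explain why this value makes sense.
0.0000 dits

KL divergence satisfies the Gibbs inequality: D_KL(P||Q) ≥ 0 for all distributions P, Q.

D_KL(P||Q) = Σ p(x) log(p(x)/q(x))
Each term is p(x) × log_10(p(x)/p(x)) = p(x) × log_10(1) = 0, so the sum is 0.
D_KL(P||Q) = 0.0000 dits

When P = Q, the KL divergence is exactly 0, as there is no 'divergence' between identical distributions.

This non-negativity is a fundamental property: relative entropy cannot be negative because it measures how different Q is from P.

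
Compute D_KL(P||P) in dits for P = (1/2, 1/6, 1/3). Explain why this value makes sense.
0.0000 dits

KL divergence satisfies the Gibbs inequality: D_KL(P||Q) ≥ 0 for all distributions P, Q.

D_KL(P||Q) = Σ p(x) log(p(x)/q(x))
Each term is p(x) × log_10(p(x)/p(x)) = p(x) × log_10(1) = 0, so the sum is 0.
D_KL(P||Q) = 0.0000 dits

When P = Q, the KL divergence is exactly 0, as there is no 'divergence' between identical distributions.

This non-negativity is a fundamental property: relative entropy cannot be negative because it measures how different Q is from P.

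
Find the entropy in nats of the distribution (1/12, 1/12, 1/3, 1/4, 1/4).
1.4735 nats

Shannon entropy is H(X) = -Σ p(x) log p(x).

For P = (1/12, 1/12, 1/3, 1/4, 1/4):
H = -1/12 × log_e(1/12) -1/12 × log_e(1/12) -1/3 × log_e(1/3) -1/4 × log_e(1/4) -1/4 × log_e(1/4)
H = 1.4735 nats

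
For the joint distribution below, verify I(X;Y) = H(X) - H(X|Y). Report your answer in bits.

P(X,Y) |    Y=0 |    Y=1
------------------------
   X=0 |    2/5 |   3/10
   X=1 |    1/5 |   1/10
I(X;Y) = 0.0058 bits

Mutual information has multiple equivalent forms:
- I(X;Y) = H(X) - H(X|Y)
- I(X;Y) = H(Y) - H(Y|X)
- I(X;Y) = H(X) + H(Y) - H(X,Y)

Computing all quantities:
H(X) = 0.8813, H(Y) = 0.9710, H(X,Y) = 1.8464
H(X|Y) = 0.8755, H(Y|X) = 0.9651

Verification:
H(X) - H(X|Y) = 0.8813 - 0.8755 = 0.0058
H(Y) - H(Y|X) = 0.9710 - 0.9651 = 0.0058
H(X) + H(Y) - H(X,Y) = 0.8813 + 0.9710 - 1.8464 = 0.0058

All forms give I(X;Y) = 0.0058 bits. ✓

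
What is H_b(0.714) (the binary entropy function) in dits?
0.2599 dits

The binary entropy function is:
H(p) = -p log(p) - (1-p) log(1-p)

H(0.714) = -0.714 × log_10(0.714) - 0.286 × log_10(0.286)
H(0.714) = 0.2599 dits

Note: Binary entropy is maximized at p=0.5 (H=1 bit) and minimized at p=0 or p=1 (H=0).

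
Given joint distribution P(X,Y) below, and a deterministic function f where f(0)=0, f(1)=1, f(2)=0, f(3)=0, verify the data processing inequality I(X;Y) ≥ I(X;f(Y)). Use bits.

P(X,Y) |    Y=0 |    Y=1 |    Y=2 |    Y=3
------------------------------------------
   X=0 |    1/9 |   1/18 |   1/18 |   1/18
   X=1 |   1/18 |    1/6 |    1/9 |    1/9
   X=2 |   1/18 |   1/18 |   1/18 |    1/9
I(X;Y) = 0.0764, I(X;f(Y)) = 0.0271, inequality holds: 0.0764 ≥ 0.0271

Data Processing Inequality: For any Markov chain X → Y → Z, we have I(X;Y) ≥ I(X;Z).

Here Z = f(Y) is a deterministic function of Y, forming X → Y → Z.

Original I(X;Y) = 0.0764 bits

After applying f:
P(X,Z) where Z=f(Y):
- P(X,Z=0) = P(X,Y=0) + P(X,Y=2) + P(X,Y=3)
- P(X,Z=1) = P(X,Y=1)

I(X;Z) = I(X;f(Y)) = 0.0271 bits

Verification: 0.0764 ≥ 0.0271 ✓

Information cannot be created by processing; the function f can only lose information about X.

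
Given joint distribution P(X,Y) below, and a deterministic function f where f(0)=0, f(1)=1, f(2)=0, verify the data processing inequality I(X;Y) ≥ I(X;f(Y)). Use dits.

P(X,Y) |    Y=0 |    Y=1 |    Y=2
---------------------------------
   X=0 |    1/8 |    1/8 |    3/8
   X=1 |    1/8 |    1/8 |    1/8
I(X;Y) = 0.0147, I(X;f(Y)) = 0.0047, inequality holds: 0.0147 ≥ 0.0047

Data Processing Inequality: For any Markov chain X → Y → Z, we have I(X;Y) ≥ I(X;Z).

Here Z = f(Y) is a deterministic function of Y, forming X → Y → Z.

Original I(X;Y) = 0.0147 dits

After applying f:
P(X,Z) where Z=f(Y):
- P(X,Z=0) = P(X,Y=0) + P(X,Y=2)
- P(X,Z=1) = P(X,Y=1)

I(X;Z) = I(X;f(Y)) = 0.0047 dits

Verification: 0.0147 ≥ 0.0047 ✓

Information cannot be created by processing; the function f can only lose information about X.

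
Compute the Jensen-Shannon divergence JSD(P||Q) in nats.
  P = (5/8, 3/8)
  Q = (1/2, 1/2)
0.0080 nats

Jensen-Shannon divergence is:
JSD(P||Q) = 0.5 × D_KL(P||M) + 0.5 × D_KL(Q||M)
where M = 0.5 × (P + Q) is the mixture distribution.

M = 0.5 × (5/8, 3/8) + 0.5 × (1/2, 1/2) = (9/16, 7/16)

D_KL(P||M) = 0.0080 nats
D_KL(Q||M) = 0.0079 nats

JSD(P||Q) = 0.5 × 0.0080 + 0.5 × 0.0079 = 0.0080 nats

Unlike KL divergence, JSD is symmetric and bounded: 0 ≤ JSD ≤ log(2).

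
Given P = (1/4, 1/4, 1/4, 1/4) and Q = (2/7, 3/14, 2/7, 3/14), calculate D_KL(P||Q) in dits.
0.0045 dits

KL divergence: D_KL(P||Q) = Σ p(x) log(p(x)/q(x))

Computing term by term:
  x=0: 1/4 × log_10[(1/4)/(2/7)] = 1/4 × -0.0580 = -0.0145
  x=1: 1/4 × log_10[(1/4)/(3/14)] = 1/4 × 0.0669 = 0.0167
  x=2: 1/4 × log_10[(1/4)/(2/7)] = 1/4 × -0.0580 = -0.0145
  x=3: 1/4 × log_10[(1/4)/(3/14)] = 1/4 × 0.0669 = 0.0167

D_KL(P||Q) = 0.0045 dits

Note: KL divergence is always non-negative and equals 0 iff P = Q.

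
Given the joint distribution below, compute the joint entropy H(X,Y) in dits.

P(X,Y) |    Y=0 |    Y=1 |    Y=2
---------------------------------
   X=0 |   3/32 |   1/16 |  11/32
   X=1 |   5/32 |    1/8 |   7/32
0.7143 dits

Joint entropy is H(X,Y) = -Σ_{x,y} p(x,y) log p(x,y).

Summing over all non-zero entries:
H(X,Y) = -[3/32·log_10(3/32) + 1/16·log_10(1/16) + 11/32·log_10(11/32) + 5/32·log_10(5/32) + 1/8·log_10(1/8) + 7/32·log_10(7/32)]
H(X,Y) = 0.7143 dits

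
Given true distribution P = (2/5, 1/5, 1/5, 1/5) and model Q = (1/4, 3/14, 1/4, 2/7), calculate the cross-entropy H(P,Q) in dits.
0.6039 dits

Cross-entropy: H(P,Q) = -Σ p(x) log q(x)

Alternatively: H(P,Q) = H(P) + D_KL(P||Q)
H(P) = 0.5786 dits
D_KL(P||Q) = 0.0253 dits

H(P,Q) = 0.5786 + 0.0253 = 0.6039 dits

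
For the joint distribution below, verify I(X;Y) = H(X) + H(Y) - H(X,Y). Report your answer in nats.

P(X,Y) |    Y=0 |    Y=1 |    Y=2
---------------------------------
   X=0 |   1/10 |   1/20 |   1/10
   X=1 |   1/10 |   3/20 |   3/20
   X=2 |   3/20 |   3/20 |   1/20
I(X;Y) = 0.0480 nats

Mutual information has multiple equivalent forms:
- I(X;Y) = H(X) - H(X|Y)
- I(X;Y) = H(Y) - H(Y|X)
- I(X;Y) = H(X) + H(Y) - H(X,Y)

Computing all quantities:
H(X) = 1.0805, H(Y) = 1.0961, H(X,Y) = 2.1286
H(X|Y) = 1.0326, H(Y|X) = 1.0481

Verification:
H(X) - H(X|Y) = 1.0805 - 1.0326 = 0.0480
H(Y) - H(Y|X) = 1.0961 - 1.0481 = 0.0480
H(X) + H(Y) - H(X,Y) = 1.0805 + 1.0961 - 2.1286 = 0.0480

All forms give I(X;Y) = 0.0480 nats. ✓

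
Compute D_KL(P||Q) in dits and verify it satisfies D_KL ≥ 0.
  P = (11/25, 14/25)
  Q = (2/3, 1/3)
0.0468 dits

KL divergence satisfies the Gibbs inequality: D_KL(P||Q) ≥ 0 for all distributions P, Q.

D_KL(P||Q) = Σ p(x) log(p(x)/q(x))
Term by term:
  x=0: 11/25 × log_10[(11/25)/(2/3)] = -0.0794
  x=1: 14/25 × log_10[(14/25)/(1/3)] = 0.1262
D_KL(P||Q) = 0.0468 dits

D_KL(P||Q) = 0.0468 ≥ 0 ✓

This non-negativity is a fundamental property: relative entropy cannot be negative because it measures how different Q is from P.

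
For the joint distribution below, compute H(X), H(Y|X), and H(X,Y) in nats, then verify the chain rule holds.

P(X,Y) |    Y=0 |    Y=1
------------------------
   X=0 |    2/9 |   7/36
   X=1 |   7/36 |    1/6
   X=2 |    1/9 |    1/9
H(X,Y) = 1.7580, H(X) = 1.0668, H(Y|X) = 0.6912 (all in nats)

Chain rule: H(X,Y) = H(X) + H(Y|X)

Left side — joint entropy directly:
H(X,Y) = -Σ p(x,y) log p(x,y) = 1.7580 nats

Right side — compute H(Y|X) from the conditional distributions:
P(X) = (5/12, 13/36, 2/9), so H(X) = 1.0668 nats
H(Y|X) = Σ_x P(X=x) · H(Y|X=x):
  P(Y|X=0) = (8/15, 7/15), H(Y|X=0) = 0.6909, weight P(X=0) = 5/12
  P(Y|X=1) = (7/13, 6/13), H(Y|X=1) = 0.6902, weight P(X=1) = 13/36
  P(Y|X=2) = (1/2, 1/2), H(Y|X=2) = 0.6931, weight P(X=2) = 2/9
H(Y|X) = 0.6912 nats

H(X) + H(Y|X) = 1.0668 + 0.6912 = 1.7580 nats

Both sides equal 1.7580 nats. ✓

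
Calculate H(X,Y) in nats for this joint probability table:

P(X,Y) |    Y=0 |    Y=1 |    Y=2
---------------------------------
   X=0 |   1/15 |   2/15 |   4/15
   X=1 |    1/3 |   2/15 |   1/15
1.6171 nats

Joint entropy is H(X,Y) = -Σ_{x,y} p(x,y) log p(x,y).

Summing over all non-zero entries:
H(X,Y) = -[1/15·log_e(1/15) + 2/15·log_e(2/15) + 4/15·log_e(4/15) + 1/3·log_e(1/3) + 2/15·log_e(2/15) + 1/15·log_e(1/15)]
H(X,Y) = 1.6171 nats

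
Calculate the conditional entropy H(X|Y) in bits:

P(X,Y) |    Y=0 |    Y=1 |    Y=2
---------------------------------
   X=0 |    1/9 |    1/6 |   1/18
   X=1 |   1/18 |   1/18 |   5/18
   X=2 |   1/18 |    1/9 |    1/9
1.3970 bits

Using the chain rule: H(X|Y) = H(X,Y) - H(Y)

First, compute H(X,Y) = 2.9275 bits

Marginal P(Y) = (2/9, 1/3, 4/9)
H(Y) = 1.5305 bits

H(X|Y) = H(X,Y) - H(Y) = 2.9275 - 1.5305 = 1.3970 bits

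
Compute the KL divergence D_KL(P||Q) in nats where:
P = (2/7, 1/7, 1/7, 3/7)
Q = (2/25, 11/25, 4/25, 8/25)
0.3120 nats

KL divergence: D_KL(P||Q) = Σ p(x) log(p(x)/q(x))

Computing term by term:
  x=0: 2/7 × log_e[(2/7)/(2/25)] = 2/7 × 1.2730 = 0.3637
  x=1: 1/7 × log_e[(1/7)/(11/25)] = 1/7 × -1.1249 = -0.1607
  x=2: 1/7 × log_e[(1/7)/(4/25)] = 1/7 × -0.1133 = -0.0162
  x=3: 3/7 × log_e[(3/7)/(8/25)] = 3/7 × 0.2921 = 0.1252

D_KL(P||Q) = 0.3120 nats

Note: KL divergence is always non-negative and equals 0 iff P = Q.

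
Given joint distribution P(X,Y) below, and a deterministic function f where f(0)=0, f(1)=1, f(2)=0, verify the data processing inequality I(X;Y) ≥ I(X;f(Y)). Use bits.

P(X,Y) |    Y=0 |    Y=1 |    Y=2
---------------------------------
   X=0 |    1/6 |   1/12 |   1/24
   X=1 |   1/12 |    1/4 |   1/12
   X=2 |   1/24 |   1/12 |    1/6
I(X;Y) = 0.1877, I(X;f(Y)) = 0.0718, inequality holds: 0.1877 ≥ 0.0718

Data Processing Inequality: For any Markov chain X → Y → Z, we have I(X;Y) ≥ I(X;Z).

Here Z = f(Y) is a deterministic function of Y, forming X → Y → Z.

Original I(X;Y) = 0.1877 bits

After applying f:
P(X,Z) where Z=f(Y):
- P(X,Z=0) = P(X,Y=0) + P(X,Y=2)
- P(X,Z=1) = P(X,Y=1)

I(X;Z) = I(X;f(Y)) = 0.0718 bits

Verification: 0.1877 ≥ 0.0718 ✓

Information cannot be created by processing; the function f can only lose information about X.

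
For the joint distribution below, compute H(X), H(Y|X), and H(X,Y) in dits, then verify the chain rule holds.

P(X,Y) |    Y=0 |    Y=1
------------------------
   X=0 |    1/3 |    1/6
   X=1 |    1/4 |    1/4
H(X,Y) = 0.5898, H(X) = 0.3010, H(Y|X) = 0.2887 (all in dits)

Chain rule: H(X,Y) = H(X) + H(Y|X)

Left side — joint entropy directly:
H(X,Y) = -Σ p(x,y) log p(x,y) = 0.5898 dits

Right side — compute H(Y|X) from the conditional distributions:
P(X) = (1/2, 1/2), so H(X) = 0.3010 dits
H(Y|X) = Σ_x P(X=x) · H(Y|X=x):
  P(Y|X=0) = (2/3, 1/3), H(Y|X=0) = 0.2764, weight P(X=0) = 1/2
  P(Y|X=1) = (1/2, 1/2), H(Y|X=1) = 0.3010, weight P(X=1) = 1/2
H(Y|X) = 0.2887 dits

H(X) + H(Y|X) = 0.3010 + 0.2887 = 0.5898 dits

Both sides equal 0.5898 dits. ✓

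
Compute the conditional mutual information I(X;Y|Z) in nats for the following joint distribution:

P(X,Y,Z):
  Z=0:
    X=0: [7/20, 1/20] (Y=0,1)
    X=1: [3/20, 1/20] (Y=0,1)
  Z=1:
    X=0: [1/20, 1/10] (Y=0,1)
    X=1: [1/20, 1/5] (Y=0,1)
0.0115 nats

Conditional mutual information: I(X;Y|Z) = H(X|Z) + H(Y|Z) - H(X,Y|Z)

H(Z) = 0.6730
H(X,Z) = 1.3195 → H(X|Z) = 0.6465
H(Y,Z) = 1.1683 → H(Y|Z) = 0.4953
H(X,Y,Z) = 1.8033 → H(X,Y|Z) = 1.1303

I(X;Y|Z) = 0.6465 + 0.4953 - 1.1303 = 0.0115 nats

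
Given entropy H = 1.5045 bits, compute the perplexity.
2.8373

Perplexity is 2^H (or exp(H) for natural log).

H = 1.5045 bits
Perplexity = 2^1.5045 = 2.8373

Interpretation: The model's uncertainty is equivalent to choosing uniformly among 2.8 options.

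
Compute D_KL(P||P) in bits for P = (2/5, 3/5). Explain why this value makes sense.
0.0000 bits

KL divergence satisfies the Gibbs inequality: D_KL(P||Q) ≥ 0 for all distributions P, Q.

D_KL(P||Q) = Σ p(x) log(p(x)/q(x))
Each term is p(x) × log_2(p(x)/p(x)) = p(x) × log_2(1) = 0, so the sum is 0.
D_KL(P||Q) = 0.0000 bits

When P = Q, the KL divergence is exactly 0, as there is no 'divergence' between identical distributions.

This non-negativity is a fundamental property: relative entropy cannot be negative because it measures how different Q is from P.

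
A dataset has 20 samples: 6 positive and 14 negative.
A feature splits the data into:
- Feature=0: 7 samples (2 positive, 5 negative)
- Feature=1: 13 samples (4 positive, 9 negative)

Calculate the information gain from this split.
0.0004 bits

Information Gain = H(Y) - H(Y|Feature)

Before split:
P(positive) = 6/20 = 0.3000
H(Y) = 0.8813 bits

After split:
Feature=0: H = 0.8631 bits (weight = 7/20)
Feature=1: H = 0.8905 bits (weight = 13/20)
H(Y|Feature) = (7/20)×0.8631 + (13/20)×0.8905 = 0.8809 bits

Information Gain = 0.8813 - 0.8809 = 0.0004 bits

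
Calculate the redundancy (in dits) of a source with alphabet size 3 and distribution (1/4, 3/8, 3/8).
0.0071 dits

Redundancy measures how far a source is from maximum entropy:
R = H_max - H(X)

Maximum entropy for 3 symbols: H_max = log_10(3) = 0.4771 dits
Actual entropy: H(X) = 0.4700 dits
Redundancy: R = 0.4771 - 0.4700 = 0.0071 dits

This redundancy represents potential for compression: the source could be compressed by 0.0071 dits per symbol.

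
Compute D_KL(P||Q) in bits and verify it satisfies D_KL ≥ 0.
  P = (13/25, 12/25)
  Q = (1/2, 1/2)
0.0012 bits

KL divergence satisfies the Gibbs inequality: D_KL(P||Q) ≥ 0 for all distributions P, Q.

D_KL(P||Q) = Σ p(x) log(p(x)/q(x))
Term by term:
  x=0: 13/25 × log_2[(13/25)/(1/2)] = 0.0294
  x=1: 12/25 × log_2[(12/25)/(1/2)] = -0.0283
D_KL(P||Q) = 0.0012 bits

D_KL(P||Q) = 0.0012 ≥ 0 ✓

This non-negativity is a fundamental property: relative entropy cannot be negative because it measures how different Q is from P.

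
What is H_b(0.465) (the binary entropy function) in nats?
0.6907 nats

The binary entropy function is:
H(p) = -p log(p) - (1-p) log(1-p)

H(0.465) = -0.465 × log_e(0.465) - 0.535 × log_e(0.535)
H(0.465) = 0.6907 nats

Note: Binary entropy is maximized at p=0.5 (H=1 bit) and minimized at p=0 or p=1 (H=0).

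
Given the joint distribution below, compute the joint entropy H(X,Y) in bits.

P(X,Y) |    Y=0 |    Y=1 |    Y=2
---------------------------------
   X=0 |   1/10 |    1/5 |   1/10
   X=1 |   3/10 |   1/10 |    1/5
2.4464 bits

Joint entropy is H(X,Y) = -Σ_{x,y} p(x,y) log p(x,y).

Summing over all non-zero entries:
H(X,Y) = -[1/10·log_2(1/10) + 1/5·log_2(1/5) + 1/10·log_2(1/10) + 3/10·log_2(3/10) + 1/10·log_2(1/10) + 1/5·log_2(1/5)]
H(X,Y) = 2.4464 bits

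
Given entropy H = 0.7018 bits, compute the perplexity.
1.6265

Perplexity is 2^H (or exp(H) for natural log).

H = 0.7018 bits
Perplexity = 2^0.7018 = 1.6265

Interpretation: The model's uncertainty is equivalent to choosing uniformly among 1.6 options.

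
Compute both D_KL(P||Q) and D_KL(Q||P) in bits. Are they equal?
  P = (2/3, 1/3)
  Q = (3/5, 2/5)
D_KL(P||Q) = 0.0137, D_KL(Q||P) = 0.0140

KL divergence is not symmetric: D_KL(P||Q) ≠ D_KL(Q||P) in general.

D_KL(P||Q) = 0.0137 bits
D_KL(Q||P) = 0.0140 bits

No, they are not equal!

This asymmetry is why KL divergence is not a true distance metric.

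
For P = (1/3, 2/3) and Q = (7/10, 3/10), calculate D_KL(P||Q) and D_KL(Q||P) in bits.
D_KL(P||Q) = 0.4112, D_KL(Q||P) = 0.4037

KL divergence is not symmetric: D_KL(P||Q) ≠ D_KL(Q||P) in general.

D_KL(P||Q) = 0.4112 bits
D_KL(Q||P) = 0.4037 bits

No, they are not equal!

This asymmetry is why KL divergence is not a true distance metric.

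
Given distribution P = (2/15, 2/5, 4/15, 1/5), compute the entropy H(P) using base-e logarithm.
1.3095 nats

Shannon entropy is H(X) = -Σ p(x) log p(x).

For P = (2/15, 2/5, 4/15, 1/5):
H = -2/15 × log_e(2/15) -2/5 × log_e(2/5) -4/15 × log_e(4/15) -1/5 × log_e(1/5)
H = 1.3095 nats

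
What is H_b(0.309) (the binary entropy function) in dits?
0.2685 dits

The binary entropy function is:
H(p) = -p log(p) - (1-p) log(1-p)

H(0.309) = -0.309 × log_10(0.309) - 0.691 × log_10(0.691)
H(0.309) = 0.2685 dits

Note: Binary entropy is maximized at p=0.5 (H=1 bit) and minimized at p=0 or p=1 (H=0).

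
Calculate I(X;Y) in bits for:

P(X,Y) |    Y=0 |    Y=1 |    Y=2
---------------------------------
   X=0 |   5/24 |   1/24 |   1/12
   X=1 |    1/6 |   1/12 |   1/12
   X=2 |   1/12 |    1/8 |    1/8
0.0810 bits

Mutual information: I(X;Y) = H(X) + H(Y) - H(X,Y)

Marginals:
P(X) = (1/3, 1/3, 1/3), H(X) = 1.5850 bits
P(Y) = (11/24, 1/4, 7/24), H(Y) = 1.5343 bits

Joint entropy: H(X,Y) = 3.0383 bits

I(X;Y) = 1.5850 + 1.5343 - 3.0383 = 0.0810 bits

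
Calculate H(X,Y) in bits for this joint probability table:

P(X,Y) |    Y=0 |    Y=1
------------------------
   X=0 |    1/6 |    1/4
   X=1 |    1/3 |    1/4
1.9591 bits

Joint entropy is H(X,Y) = -Σ_{x,y} p(x,y) log p(x,y).

Summing over all non-zero entries:
H(X,Y) = -[1/6·log_2(1/6) + 1/4·log_2(1/4) + 1/3·log_2(1/3) + 1/4·log_2(1/4)]
H(X,Y) = 1.9591 bits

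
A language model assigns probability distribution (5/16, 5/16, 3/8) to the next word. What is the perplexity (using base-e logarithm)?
2.9885

Perplexity is e^H (or exp(H) for natural log).

First, H = -Σ p log p = 1.0948 nats
Perplexity = e^1.0948 = 2.9885

Interpretation: The model's uncertainty is equivalent to choosing uniformly among 3.0 options.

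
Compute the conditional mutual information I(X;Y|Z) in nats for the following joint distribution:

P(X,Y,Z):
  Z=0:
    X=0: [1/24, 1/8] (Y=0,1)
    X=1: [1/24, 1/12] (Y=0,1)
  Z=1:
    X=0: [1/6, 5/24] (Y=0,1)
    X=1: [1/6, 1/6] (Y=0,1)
0.0023 nats

Conditional mutual information: I(X;Y|Z) = H(X|Z) + H(Y|Z) - H(X,Y|Z)

H(Z) = 0.6036
H(X,Z) = 1.2926 → H(X|Z) = 0.6889
H(Y,Z) = 1.2679 → H(Y|Z) = 0.6642
H(X,Y,Z) = 1.9545 → H(X,Y|Z) = 1.3509

I(X;Y|Z) = 0.6889 + 0.6642 - 1.3509 = 0.0023 nats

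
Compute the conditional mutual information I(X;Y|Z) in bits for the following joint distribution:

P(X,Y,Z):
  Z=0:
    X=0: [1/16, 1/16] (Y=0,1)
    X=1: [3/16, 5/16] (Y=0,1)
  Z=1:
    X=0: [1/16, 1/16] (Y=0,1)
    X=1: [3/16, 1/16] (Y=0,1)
0.0212 bits

Conditional mutual information: I(X;Y|Z) = H(X|Z) + H(Y|Z) - H(X,Y|Z)

H(Z) = 0.9544
H(X,Z) = 1.7500 → H(X|Z) = 0.7956
H(Y,Z) = 1.9056 → H(Y|Z) = 0.9512
H(X,Y,Z) = 2.6800 → H(X,Y|Z) = 1.7256

I(X;Y|Z) = 0.7956 + 0.9512 - 1.7256 = 0.0212 bits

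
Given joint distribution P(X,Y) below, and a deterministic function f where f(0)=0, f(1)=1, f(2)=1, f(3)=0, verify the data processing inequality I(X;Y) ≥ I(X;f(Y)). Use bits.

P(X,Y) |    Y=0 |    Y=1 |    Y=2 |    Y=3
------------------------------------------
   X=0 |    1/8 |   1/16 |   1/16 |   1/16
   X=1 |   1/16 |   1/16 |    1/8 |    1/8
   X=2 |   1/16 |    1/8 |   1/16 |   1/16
I(X;Y) = 0.0794, I(X;f(Y)) = 0.0182, inequality holds: 0.0794 ≥ 0.0182

Data Processing Inequality: For any Markov chain X → Y → Z, we have I(X;Y) ≥ I(X;Z).

Here Z = f(Y) is a deterministic function of Y, forming X → Y → Z.

Original I(X;Y) = 0.0794 bits

After applying f:
P(X,Z) where Z=f(Y):
- P(X,Z=0) = P(X,Y=0) + P(X,Y=3)
- P(X,Z=1) = P(X,Y=1) + P(X,Y=2)

I(X;Z) = I(X;f(Y)) = 0.0182 bits

Verification: 0.0794 ≥ 0.0182 ✓

Information cannot be created by processing; the function f can only lose information about X.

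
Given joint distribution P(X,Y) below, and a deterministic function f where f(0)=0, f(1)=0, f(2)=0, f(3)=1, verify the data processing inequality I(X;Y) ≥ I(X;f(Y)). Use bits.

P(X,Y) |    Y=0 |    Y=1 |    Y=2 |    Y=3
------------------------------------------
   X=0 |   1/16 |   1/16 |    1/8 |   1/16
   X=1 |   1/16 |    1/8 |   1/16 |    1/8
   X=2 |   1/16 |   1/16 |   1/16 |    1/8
I(X;Y) = 0.0567, I(X;f(Y)) = 0.0227, inequality holds: 0.0567 ≥ 0.0227

Data Processing Inequality: For any Markov chain X → Y → Z, we have I(X;Y) ≥ I(X;Z).

Here Z = f(Y) is a deterministic function of Y, forming X → Y → Z.

Original I(X;Y) = 0.0567 bits

After applying f:
P(X,Z) where Z=f(Y):
- P(X,Z=0) = P(X,Y=0) + P(X,Y=1) + P(X,Y=2)
- P(X,Z=1) = P(X,Y=3)

I(X;Z) = I(X;f(Y)) = 0.0227 bits

Verification: 0.0567 ≥ 0.0227 ✓

Information cannot be created by processing; the function f can only lose information about X.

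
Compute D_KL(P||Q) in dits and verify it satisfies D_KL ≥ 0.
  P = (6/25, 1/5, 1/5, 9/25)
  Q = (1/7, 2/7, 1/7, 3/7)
0.0251 dits

KL divergence satisfies the Gibbs inequality: D_KL(P||Q) ≥ 0 for all distributions P, Q.

D_KL(P||Q) = Σ p(x) log(p(x)/q(x))
Term by term:
  x=0: 6/25 × log_10[(6/25)/(1/7)] = 0.0541
  x=1: 1/5 × log_10[(1/5)/(2/7)] = -0.0310
  x=2: 1/5 × log_10[(1/5)/(1/7)] = 0.0292
  x=3: 9/25 × log_10[(9/25)/(3/7)] = -0.0273
D_KL(P||Q) = 0.0251 dits

D_KL(P||Q) = 0.0251 ≥ 0 ✓

This non-negativity is a fundamental property: relative entropy cannot be negative because it measures how different Q is from P.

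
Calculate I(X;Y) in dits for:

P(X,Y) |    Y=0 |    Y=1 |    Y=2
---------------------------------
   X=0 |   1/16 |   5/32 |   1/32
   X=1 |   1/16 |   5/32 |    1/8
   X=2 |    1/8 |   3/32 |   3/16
0.0298 dits

Mutual information: I(X;Y) = H(X) + H(Y) - H(X,Y)

Marginals:
P(X) = (1/4, 11/32, 13/32), H(X) = 0.4689 dits
P(Y) = (1/4, 13/32, 11/32), H(Y) = 0.4689 dits

Joint entropy: H(X,Y) = 0.9079 dits

I(X;Y) = 0.4689 + 0.4689 - 0.9079 = 0.0298 dits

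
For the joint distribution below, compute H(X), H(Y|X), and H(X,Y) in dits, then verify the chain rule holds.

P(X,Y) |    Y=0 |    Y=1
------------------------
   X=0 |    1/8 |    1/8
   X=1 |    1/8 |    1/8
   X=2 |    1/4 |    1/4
H(X,Y) = 0.7526, H(X) = 0.4515, H(Y|X) = 0.3010 (all in dits)

Chain rule: H(X,Y) = H(X) + H(Y|X)

Left side — joint entropy directly:
H(X,Y) = -Σ p(x,y) log p(x,y) = 0.7526 dits

Right side — compute H(Y|X) from the conditional distributions:
P(X) = (1/4, 1/4, 1/2), so H(X) = 0.4515 dits
H(Y|X) = Σ_x P(X=x) · H(Y|X=x):
  P(Y|X=0) = (1/2, 1/2), H(Y|X=0) = 0.3010, weight P(X=0) = 1/4
  P(Y|X=1) = (1/2, 1/2), H(Y|X=1) = 0.3010, weight P(X=1) = 1/4
  P(Y|X=2) = (1/2, 1/2), H(Y|X=2) = 0.3010, weight P(X=2) = 1/2
H(Y|X) = 0.3010 dits

H(X) + H(Y|X) = 0.4515 + 0.3010 = 0.7526 dits

Both sides equal 0.7526 dits. ✓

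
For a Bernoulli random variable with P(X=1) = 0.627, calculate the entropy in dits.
0.2869 dits

The binary entropy function is:
H(p) = -p log(p) - (1-p) log(1-p)

H(0.627) = -0.627 × log_10(0.627) - 0.373 × log_10(0.373)
H(0.627) = 0.2869 dits

Note: Binary entropy is maximized at p=0.5 (H=1 bit) and minimized at p=0 or p=1 (H=0).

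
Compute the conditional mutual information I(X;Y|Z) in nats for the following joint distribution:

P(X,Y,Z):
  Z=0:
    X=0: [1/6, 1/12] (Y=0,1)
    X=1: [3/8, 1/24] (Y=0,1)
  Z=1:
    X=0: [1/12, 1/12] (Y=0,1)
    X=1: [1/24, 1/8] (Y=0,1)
0.0384 nats

Conditional mutual information: I(X;Y|Z) = H(X|Z) + H(Y|Z) - H(X,Y|Z)

H(Z) = 0.6365
H(X,Z) = 1.3086 → H(X|Z) = 0.6721
H(Y,Z) = 1.1788 → H(Y|Z) = 0.5422
H(X,Y,Z) = 1.8124 → H(X,Y|Z) = 1.1759

I(X;Y|Z) = 0.6721 + 0.5422 - 1.1759 = 0.0384 nats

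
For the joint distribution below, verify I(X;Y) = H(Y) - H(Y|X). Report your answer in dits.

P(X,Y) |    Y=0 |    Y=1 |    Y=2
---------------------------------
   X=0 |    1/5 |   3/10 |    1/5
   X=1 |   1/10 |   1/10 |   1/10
I(X;Y) = 0.0017 dits

Mutual information has multiple equivalent forms:
- I(X;Y) = H(X) - H(X|Y)
- I(X;Y) = H(Y) - H(Y|X)
- I(X;Y) = H(X) + H(Y) - H(X,Y)

Computing all quantities:
H(X) = 0.2653, H(Y) = 0.4729, H(X,Y) = 0.7365
H(X|Y) = 0.2635, H(Y|X) = 0.4712

Verification:
H(X) - H(X|Y) = 0.2653 - 0.2635 = 0.0017
H(Y) - H(Y|X) = 0.4729 - 0.4712 = 0.0017
H(X) + H(Y) - H(X,Y) = 0.2653 + 0.4729 - 0.7365 = 0.0017

All forms give I(X;Y) = 0.0017 dits. ✓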